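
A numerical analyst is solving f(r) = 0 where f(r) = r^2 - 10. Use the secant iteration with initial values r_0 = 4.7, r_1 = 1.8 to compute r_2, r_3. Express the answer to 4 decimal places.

2.8400, 3.2569

f(4.7) = 12.090000, f(1.8) = -6.760000
r_2 = 1.800000 − (-6.760000)·(1.800000 − 4.700000) / (-6.760000 − 12.090000) = 1.800000 − (19.604000)/(-18.850000) = 2.840000
f(2.840000) = -1.934400
r_3 = 2.840000 − (-1.934400)·(2.840000 − 1.800000) / (-1.934400 − (-6.760000)) = 2.840000 − (-2.011776)/(4.825600) = 3.256897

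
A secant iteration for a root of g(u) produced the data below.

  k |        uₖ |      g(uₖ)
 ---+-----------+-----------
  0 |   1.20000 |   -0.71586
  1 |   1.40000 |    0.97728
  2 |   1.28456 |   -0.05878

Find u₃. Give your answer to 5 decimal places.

u₃ = 1.28456 − (-0.05878)·(1.28456 − 1.40000) / (-0.05878 − 0.97728)
   = 1.28456 − (0.0067856)/(-1.0360600) = 1.2911094

1.29111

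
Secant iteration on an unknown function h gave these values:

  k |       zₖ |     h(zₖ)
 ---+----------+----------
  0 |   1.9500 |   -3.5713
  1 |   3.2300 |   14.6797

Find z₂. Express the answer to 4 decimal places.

2.2005

z₂ = 3.2300 − 14.6797·(3.2300 − 1.9500) / (14.6797 − (-3.5713))
   = 3.2300 − (18.790016)/(18.251000) = 2.200466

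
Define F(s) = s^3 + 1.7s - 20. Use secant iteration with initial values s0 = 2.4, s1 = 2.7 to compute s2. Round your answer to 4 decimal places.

2.4987

F(2.4) = -2.096000, F(2.7) = 4.273000
s2 = 2.700000 − 4.273000·(2.700000 − 2.400000) / (4.273000 − (-2.096000)) = 2.700000 − (1.281900)/(6.369000) = 2.498728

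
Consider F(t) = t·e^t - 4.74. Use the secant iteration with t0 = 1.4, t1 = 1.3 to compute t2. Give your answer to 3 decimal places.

1.297

F(1.4) = 0.93728, F(1.3) = 0.03009
t2 = 1.30000 − 0.03009·(1.30000 − 1.40000) / (0.03009 − 0.93728) = 1.30000 − (-0.00301)/(-0.90719) = 1.29668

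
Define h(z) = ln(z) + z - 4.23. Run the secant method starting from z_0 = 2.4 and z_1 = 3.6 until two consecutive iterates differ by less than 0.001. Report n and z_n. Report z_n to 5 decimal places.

h(2.4) = -0.9545313, h(3.6) = 0.6509338
z_2 = 3.6000000 − 0.6509338·(1.2000000)/(1.6054651) = 3.1134615;  |Δ| = 0.4865385
h(3.1134615) = 0.0191966
z_3 = 3.1134615 − 0.0191966·(-0.4865385)/(-0.6317372) = 3.0986770;  |Δ| = 0.0147845
h(3.0986770) = -0.0003477
z_4 = 3.0986770 − (-0.0003477)·(-0.0147845)/(-0.0195443) = 3.0989401;  |Δ| = 0.0002630
|z_4 − z_3| = 0.0002630 < 0.001

n = 4, z_n = 3.09894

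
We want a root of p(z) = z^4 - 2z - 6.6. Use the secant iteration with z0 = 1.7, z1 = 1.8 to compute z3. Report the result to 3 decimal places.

1.786

p(1.7) = -1.64790, p(1.8) = 0.29760
z2 = 1.80000 − 0.29760·(1.80000 − 1.70000) / (0.29760 − (-1.64790)) = 1.80000 − (0.02976)/(1.94550) = 1.78470
p(1.78470) = -0.02413
z3 = 1.78470 − (-0.02413)·(1.78470 − 1.80000) / (-0.02413 − 0.29760) = 1.78470 − (0.00037)/(-0.32173) = 1.78585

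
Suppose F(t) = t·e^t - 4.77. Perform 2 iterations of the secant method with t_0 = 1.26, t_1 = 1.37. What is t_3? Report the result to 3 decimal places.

1.300

F(1.26) = -0.32797, F(1.37) = 0.62143
t_2 = 1.37000 − 0.62143·(1.37000 − 1.26000) / (0.62143 − (-0.32797)) = 1.37000 − (0.06836)/(0.94940) = 1.29800
F(1.29800) = -0.01677
t_3 = 1.29800 − (-0.01677)·(1.29800 − 1.37000) / (-0.01677 − 0.62143) = 1.29800 − (0.00121)/(-0.63820) = 1.29989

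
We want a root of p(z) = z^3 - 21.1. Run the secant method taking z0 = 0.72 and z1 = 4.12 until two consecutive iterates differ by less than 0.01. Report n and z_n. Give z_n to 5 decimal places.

n = 7, z_n = 2.76335

p(0.72) = -20.7267520, p(4.12) = 48.8345280
z2 = 4.1200000 − 48.8345280·(3.4000000)/(69.5612800) = 1.7330773;  |Δ| = 2.3869227
p(1.7330773) = -15.8946033
z3 = 1.7330773 − (-15.8946033)·(-2.3869227)/(-64.7291313) = 2.3191997;  |Δ| = 0.5861223
p(2.3191997) = -8.6257507
z4 = 2.3191997 − (-8.6257507)·(0.5861223)/(7.2688526) = 3.0147352;  |Δ| = 0.6955355
p(3.0147352) = 6.2998069
z5 = 3.0147352 − 6.2998069·(0.6955355)/(14.9255576) = 2.7211623;  |Δ| = 0.2935729
p(2.7211623) = -0.9505444
z6 = 2.7211623 − (-0.9505444)·(-0.2935729)/(-7.2503513) = 2.7596506;  |Δ| = 0.0384884
p(2.7596506) = -0.0834075
z7 = 2.7596506 − (-0.0834075)·(0.0384884)/(0.8671369) = 2.7633527;  |Δ| = 0.0037021
|z7 − z6| = 0.0037021 < 0.01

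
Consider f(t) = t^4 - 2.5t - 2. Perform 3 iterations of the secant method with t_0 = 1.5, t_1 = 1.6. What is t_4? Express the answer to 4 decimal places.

f(1.5) = -0.687500, f(1.6) = 0.553600
t_2 = 1.600000 − 0.553600·(1.600000 − 1.500000) / (0.553600 − (-0.687500)) = 1.600000 − (0.055360)/(1.241100) = 1.555394
f(1.555394) = -0.035707
t_3 = 1.555394 − (-0.035707)·(1.555394 − 1.600000) / (-0.035707 − 0.553600) = 1.555394 − (0.001593)/(-0.589307) = 1.558097
f(1.558097) = -0.001677
t_4 = 1.558097 − (-0.001677)·(1.558097 − 1.555394) / (-0.001677 − (-0.035707)) = 1.558097 − (-0.000005)/(0.034029) = 1.558230

1.5582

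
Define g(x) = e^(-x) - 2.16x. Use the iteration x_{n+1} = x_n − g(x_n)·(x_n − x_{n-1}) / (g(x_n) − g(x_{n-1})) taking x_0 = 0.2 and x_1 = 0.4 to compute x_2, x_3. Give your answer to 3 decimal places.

0.333, 0.332

g(0.2) = 0.38673, g(0.4) = -0.19368
x_2 = 0.40000 − (-0.19368)·(0.40000 − 0.20000) / (-0.19368 − 0.38673) = 0.40000 − (-0.03874)/(-0.58041) = 0.33326
g(0.33326) = -0.00326
x_3 = 0.33326 − (-0.00326)·(0.33326 − 0.40000) / (-0.00326 − (-0.19368)) = 0.33326 − (0.00022)/(0.19042) = 0.33212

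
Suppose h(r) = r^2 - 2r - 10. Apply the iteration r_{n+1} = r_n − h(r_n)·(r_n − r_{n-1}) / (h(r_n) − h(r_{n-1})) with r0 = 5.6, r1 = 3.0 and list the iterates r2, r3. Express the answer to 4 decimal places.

4.0606, 4.3832

h(5.6) = 10.160000, h(3.0) = -7.000000
r2 = 3.000000 − (-7.000000)·(3.000000 − 5.600000) / (-7.000000 − 10.160000) = 3.000000 − (18.200000)/(-17.160000) = 4.060606
h(4.060606) = -1.632691
r3 = 4.060606 − (-1.632691)·(4.060606 − 3.000000) / (-1.632691 − (-7.000000)) = 4.060606 − (-1.731641)/(5.367309) = 4.383234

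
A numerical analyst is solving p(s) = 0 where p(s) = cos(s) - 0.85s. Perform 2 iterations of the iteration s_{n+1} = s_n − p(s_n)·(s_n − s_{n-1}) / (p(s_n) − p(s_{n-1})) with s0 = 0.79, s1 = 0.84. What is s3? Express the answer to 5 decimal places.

p(0.79) = 0.0323453, p(0.84) = -0.0465372
s2 = 0.8400000 − (-0.0465372)·(0.8400000 − 0.7900000) / (-0.0465372 − 0.0323453) = 0.8400000 − (-0.0023269)/(-0.0788825) = 0.8105022
p(0.8105022) = 0.0002077
s3 = 0.8105022 − 0.0002077·(0.8105022 − 0.8400000) / (0.0002077 − (-0.0465372)) = 0.8105022 − (-0.0000061)/(0.0467449) = 0.8106333

0.81063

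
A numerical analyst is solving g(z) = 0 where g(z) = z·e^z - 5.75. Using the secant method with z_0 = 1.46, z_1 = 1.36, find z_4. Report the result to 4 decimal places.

g(1.46) = 0.536701, g(1.36) = -0.451177
z_2 = 1.360000 − (-0.451177)·(1.360000 − 1.460000) / (-0.451177 − 0.536701) = 1.360000 − (0.045118)/(-0.987878) = 1.405671
g(1.405671) = -0.017302
z_3 = 1.405671 − (-0.017302)·(1.405671 − 1.360000) / (-0.017302 − (-0.451177)) = 1.405671 − (-0.000790)/(0.433876) = 1.407493
g(1.407493) = 0.000589
z_4 = 1.407493 − 0.000589·(1.407493 − 1.405671) / (0.000589 − (-0.017302)) = 1.407493 − (0.000001)/(0.017891) = 1.407433

1.4074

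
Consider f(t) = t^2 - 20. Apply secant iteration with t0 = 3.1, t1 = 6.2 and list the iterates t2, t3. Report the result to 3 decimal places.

4.217, 4.430

f(3.1) = -10.39000, f(6.2) = 18.44000
t2 = 6.20000 − 18.44000·(6.20000 − 3.10000) / (18.44000 − (-10.39000)) = 6.20000 − (57.16400)/(28.83000) = 4.21720
f(4.21720) = -2.21519
t3 = 4.21720 − (-2.21519)·(4.21720 − 6.20000) / (-2.21519 − 18.44000) = 4.21720 − (4.39227)/(-20.65519) = 4.42985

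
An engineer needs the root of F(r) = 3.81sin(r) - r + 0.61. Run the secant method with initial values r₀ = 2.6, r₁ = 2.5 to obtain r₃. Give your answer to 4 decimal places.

F(2.6) = -0.025940, F(2.5) = 0.390179
r₂ = 2.500000 − 0.390179·(2.500000 − 2.600000) / (0.390179 − (-0.025940)) = 2.500000 − (-0.039018)/(0.416119) = 2.593766
F(2.593766) = 0.000607
r₃ = 2.593766 − 0.000607·(2.593766 − 2.500000) / (0.000607 − 0.390179) = 2.593766 − (0.000057)/(-0.389572) = 2.593912

2.5939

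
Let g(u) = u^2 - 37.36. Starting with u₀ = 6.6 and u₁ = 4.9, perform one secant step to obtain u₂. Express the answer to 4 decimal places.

g(6.6) = 6.200000, g(4.9) = -13.350000
u₂ = 4.900000 − (-13.350000)·(4.900000 − 6.600000) / (-13.350000 − 6.200000) = 4.900000 − (22.695000)/(-19.550000) = 6.060870

6.0609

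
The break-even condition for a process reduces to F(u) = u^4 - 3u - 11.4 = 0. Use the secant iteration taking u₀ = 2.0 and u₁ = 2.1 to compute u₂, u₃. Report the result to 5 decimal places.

2.04447, 2.04638

F(2.0) = -1.4000000, F(2.1) = 1.7481000
u₂ = 2.1000000 − 1.7481000·(2.1000000 − 2.0000000) / (1.7481000 − (-1.4000000)) = 2.1000000 − (0.1748100)/(3.1481000) = 2.0444713
F(2.0444713) = -0.0621611
u₃ = 2.0444713 − (-0.0621611)·(2.0444713 − 2.1000000) / (-0.0621611 − 1.7481000) = 2.0444713 − (0.0034517)/(-1.8102611) = 2.0463780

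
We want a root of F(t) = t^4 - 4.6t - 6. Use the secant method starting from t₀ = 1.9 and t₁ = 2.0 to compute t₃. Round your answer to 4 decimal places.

F(1.9) = -1.707900, F(2.0) = 0.800000
t₂ = 2.000000 − 0.800000·(2.000000 − 1.900000) / (0.800000 − (-1.707900)) = 2.000000 − (0.080000)/(2.507900) = 1.968101
F(1.968101) = -0.049875
t₃ = 1.968101 − (-0.049875)·(1.968101 − 2.000000) / (-0.049875 − 0.800000) = 1.968101 − (0.001591)/(-0.849875) = 1.969973

1.9700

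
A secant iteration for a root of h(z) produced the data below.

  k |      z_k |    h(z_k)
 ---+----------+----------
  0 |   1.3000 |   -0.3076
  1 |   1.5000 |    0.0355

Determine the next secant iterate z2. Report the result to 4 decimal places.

1.4793

z2 = 1.5000 − 0.0355·(1.5000 − 1.3000) / (0.0355 − (-0.3076))
   = 1.5000 − (0.007100)/(0.343100) = 1.479306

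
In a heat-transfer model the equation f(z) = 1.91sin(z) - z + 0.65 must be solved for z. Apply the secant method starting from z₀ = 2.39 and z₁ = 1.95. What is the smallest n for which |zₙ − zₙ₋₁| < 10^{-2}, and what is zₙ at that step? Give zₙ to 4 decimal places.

f(2.39) = -0.435846, f(1.95) = 0.474313
z₂ = 1.950000 − 0.474313·(-0.440000)/(0.910159) = 2.179298;  |Δ| = 0.229298
f(2.179298) = 0.037867
z₃ = 2.179298 − 0.037867·(0.229298)/(-0.436446) = 2.199193;  |Δ| = 0.019894
f(2.199193) = -0.004057
z₄ = 2.199193 − (-0.004057)·(0.019894)/(-0.041925) = 2.197267;  |Δ| = 0.001925
|z₄ − z₃| = 0.001925 < 10^{-2}

n = 4, zₙ = 2.1973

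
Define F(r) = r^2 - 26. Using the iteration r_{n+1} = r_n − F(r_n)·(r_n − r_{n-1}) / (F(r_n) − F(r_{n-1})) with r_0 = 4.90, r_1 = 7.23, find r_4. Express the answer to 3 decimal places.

5.099

F(4.90) = -1.99000, F(7.23) = 26.27290
r_2 = 7.23000 − 26.27290·(7.23000 − 4.90000) / (26.27290 − (-1.99000)) = 7.23000 − (61.21586)/(28.26290) = 5.06406
F(5.06406) = -0.35534
r_3 = 5.06406 − (-0.35534)·(5.06406 − 7.23000) / (-0.35534 − 26.27290) = 5.06406 − (0.76964)/(-26.62824) = 5.09296
F(5.09296) = -0.06177
r_4 = 5.09296 − (-0.06177)·(5.09296 − 5.06406) / (-0.06177 − (-0.35534)) = 5.09296 − (-0.00179)/(0.29357) = 5.09904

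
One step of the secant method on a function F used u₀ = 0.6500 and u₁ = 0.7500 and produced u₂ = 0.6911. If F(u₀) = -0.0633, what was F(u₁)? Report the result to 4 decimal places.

0.0907

The secant line through (0.6500, -0.0633) and (0.7500, F(u₁)) crosses zero at u₂ = 0.6911.
So (0.6500, -0.0633), (0.7500, F(u₁)), (0.6911, 0) are collinear:
F(u₁) = -0.0633 · (0.7500 − 0.6911) / (0.6500 − 0.6911) = -0.0633 · (0.058900)/(-0.041100) = 0.090715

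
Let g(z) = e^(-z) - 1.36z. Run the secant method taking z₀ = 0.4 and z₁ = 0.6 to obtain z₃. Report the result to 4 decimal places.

0.4628

g(0.4) = 0.126320, g(0.6) = -0.267188
z₂ = 0.600000 − (-0.267188)·(0.600000 − 0.400000) / (-0.267188 − 0.126320) = 0.600000 − (-0.053438)/(-0.393508) = 0.464202
g(0.464202) = -0.002678
z₃ = 0.464202 − (-0.002678)·(0.464202 − 0.600000) / (-0.002678 − (-0.267188)) = 0.464202 − (0.000364)/(0.264510) = 0.462827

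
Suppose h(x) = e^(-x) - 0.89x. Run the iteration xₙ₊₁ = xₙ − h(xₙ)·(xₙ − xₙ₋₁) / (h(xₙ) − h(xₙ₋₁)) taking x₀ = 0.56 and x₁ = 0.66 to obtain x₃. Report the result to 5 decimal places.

0.61031

h(0.56) = 0.0728091, h(0.66) = -0.0705487
x₂ = 0.6600000 − (-0.0705487)·(0.6600000 − 0.5600000) / (-0.0705487 − 0.0728091) = 0.6600000 − (-0.0070549)/(-0.1433577) = 0.6107884
h(0.6107884) = -0.0006790
x₃ = 0.6107884 − (-0.0006790)·(0.6107884 − 0.6600000) / (-0.0006790 − (-0.0705487)) = 0.6107884 − (0.0000334)/(0.0698697) = 0.6103101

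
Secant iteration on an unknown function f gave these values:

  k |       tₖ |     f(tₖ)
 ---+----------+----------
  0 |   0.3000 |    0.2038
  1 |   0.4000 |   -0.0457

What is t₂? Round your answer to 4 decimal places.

t₂ = 0.4000 − (-0.0457)·(0.4000 − 0.3000) / (-0.0457 − 0.2038)
   = 0.4000 − (-0.004570)/(-0.249500) = 0.381683

0.3817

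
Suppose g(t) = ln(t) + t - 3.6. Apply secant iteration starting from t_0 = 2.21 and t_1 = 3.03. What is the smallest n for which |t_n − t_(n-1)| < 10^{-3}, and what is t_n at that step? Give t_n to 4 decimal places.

g(2.21) = -0.597007, g(3.03) = 0.538563
t_2 = 3.030000 − 0.538563·(0.820000)/(1.135570) = 2.641102;  |Δ| = 0.388898
g(2.641102) = 0.012298
t_3 = 2.641102 − 0.012298·(-0.388898)/(-0.526265) = 2.632014;  |Δ| = 0.009088
g(2.632014) = -0.000237
t_4 = 2.632014 − (-0.000237)·(-0.009088)/(-0.012535) = 2.632186;  |Δ| = 0.000172
|t_4 − t_3| = 0.000172 < 10^{-3}

n = 4, t_n = 2.6322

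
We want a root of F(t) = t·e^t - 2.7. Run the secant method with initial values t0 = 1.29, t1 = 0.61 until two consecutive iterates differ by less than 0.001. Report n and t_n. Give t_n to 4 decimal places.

F(1.29) = 1.986295, F(0.61) = -1.577337
t2 = 0.610000 − (-1.577337)·(-0.680000)/(-3.563632) = 0.910982;  |Δ| = 0.300982
F(0.910982) = -0.434603
t3 = 0.910982 − (-0.434603)·(0.300982)/(1.142734) = 1.025451;  |Δ| = 0.114469
F(1.025451) = 0.159320
t4 = 1.025451 − 0.159320·(0.114469)/(0.593923) = 0.994745;  |Δ| = 0.030706
F(0.994745) = -0.010176
t5 = 0.994745 − (-0.010176)·(-0.030706)/(-0.169496) = 0.996588;  |Δ| = 0.001844
F(0.996588) = -0.000219
t6 = 0.996588 − (-0.000219)·(0.001844)/(0.009957) = 0.996629;  |Δ| = 0.000040
|t6 − t5| = 0.000040 < 0.001

n = 6, t_n = 0.9966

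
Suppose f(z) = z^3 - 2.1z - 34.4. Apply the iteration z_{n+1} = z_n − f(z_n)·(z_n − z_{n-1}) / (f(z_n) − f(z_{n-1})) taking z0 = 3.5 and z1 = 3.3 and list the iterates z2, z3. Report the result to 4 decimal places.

f(3.5) = 1.125000, f(3.3) = -5.393000
z2 = 3.300000 − (-5.393000)·(3.300000 − 3.500000) / (-5.393000 − 1.125000) = 3.300000 − (1.078600)/(-6.518000) = 3.465480
f(3.465480) = -0.058640
z3 = 3.465480 − (-0.058640)·(3.465480 − 3.300000) / (-0.058640 − (-5.393000)) = 3.465480 − (-0.009704)/(5.334360) = 3.467299

3.4655, 3.4673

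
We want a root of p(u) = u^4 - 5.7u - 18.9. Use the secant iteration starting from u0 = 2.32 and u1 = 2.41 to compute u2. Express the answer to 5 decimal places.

2.38677

p(2.32) = -3.1537702, p(2.41) = 1.0970256
u2 = 2.4100000 − 1.0970256·(2.4100000 − 2.3200000) / (1.0970256 − (-3.1537702)) = 2.4100000 − (0.0987323)/(4.2507959) = 2.3867732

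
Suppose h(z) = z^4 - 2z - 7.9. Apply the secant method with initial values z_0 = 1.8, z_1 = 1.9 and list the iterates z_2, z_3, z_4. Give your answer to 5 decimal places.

h(1.8) = -1.0024000, h(1.9) = 1.3321000
z_2 = 1.9000000 − 1.3321000·(1.9000000 − 1.8000000) / (1.3321000 − (-1.0024000)) = 1.9000000 − (0.1332100)/(2.3345000) = 1.8429385
h(1.8429385) = -0.0501918
z_3 = 1.8429385 − (-0.0501918)·(1.8429385 − 1.9000000) / (-0.0501918 − 1.3321000) = 1.8429385 − (0.0028640)/(-1.3822918) = 1.8450105
h(1.8450105) = -0.0023719
z_4 = 1.8450105 − (-0.0023719)·(1.8450105 − 1.8429385) / (-0.0023719 − (-0.0501918)) = 1.8450105 − (-0.0000049)/(0.0478199) = 1.8451132

1.84294, 1.84501, 1.84511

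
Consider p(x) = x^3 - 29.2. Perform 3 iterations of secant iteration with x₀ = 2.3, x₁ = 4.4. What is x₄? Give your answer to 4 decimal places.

p(2.3) = -17.033000, p(4.4) = 55.984000
x₂ = 4.400000 − 55.984000·(4.400000 − 2.300000) / (55.984000 − (-17.033000)) = 4.400000 − (117.566400)/(73.017000) = 2.789876
p(2.789876) = -7.485249
x₃ = 2.789876 − (-7.485249)·(2.789876 − 4.400000) / (-7.485249 − 55.984000) = 2.789876 − (12.052176)/(-63.469249) = 2.979766
p(2.979766) = -2.742632
x₄ = 2.979766 − (-2.742632)·(2.979766 − 2.789876) / (-2.742632 − (-7.485249)) = 2.979766 − (-0.520799)/(4.742616) = 3.089579

3.0896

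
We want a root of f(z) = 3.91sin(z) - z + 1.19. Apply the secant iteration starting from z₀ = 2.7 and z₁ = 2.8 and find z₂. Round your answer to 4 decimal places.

f(2.7) = 0.161055, f(2.8) = -0.300196
z₂ = 2.800000 − (-0.300196)·(2.800000 − 2.700000) / (-0.300196 − 0.161055) = 2.800000 − (-0.030020)/(-0.461252) = 2.734917

2.7349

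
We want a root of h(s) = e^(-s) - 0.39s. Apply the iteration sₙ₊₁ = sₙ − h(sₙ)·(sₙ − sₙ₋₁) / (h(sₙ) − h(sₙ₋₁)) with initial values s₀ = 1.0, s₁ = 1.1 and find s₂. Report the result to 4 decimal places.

0.9701

h(1.0) = -0.022121, h(1.1) = -0.096129
s₂ = 1.100000 − (-0.096129)·(1.100000 − 1.000000) / (-0.096129 − (-0.022121)) = 1.100000 − (-0.009613)/(-0.074008) = 0.970111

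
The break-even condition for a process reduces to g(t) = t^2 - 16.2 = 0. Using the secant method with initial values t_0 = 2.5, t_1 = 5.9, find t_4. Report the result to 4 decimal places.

4.0279

g(2.5) = -9.950000, g(5.9) = 18.610000
t_2 = 5.900000 − 18.610000·(5.900000 − 2.500000) / (18.610000 − (-9.950000)) = 5.900000 − (63.274000)/(28.560000) = 3.684524
g(3.684524) = -2.624284
t_3 = 3.684524 − (-2.624284)·(3.684524 − 5.900000) / (-2.624284 − 18.610000) = 3.684524 − (5.814039)/(-21.234284) = 3.958328
g(3.958328) = -0.531638
t_4 = 3.958328 − (-0.531638)·(3.958328 − 3.684524) / (-0.531638 − (-2.624284)) = 3.958328 − (-0.145565)/(2.092646) = 4.027888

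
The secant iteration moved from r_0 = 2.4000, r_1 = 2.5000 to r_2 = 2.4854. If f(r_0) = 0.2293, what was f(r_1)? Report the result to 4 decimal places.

-0.0392

The secant line through (2.4000, 0.2293) and (2.5000, f(r_1)) crosses zero at r_2 = 2.4854.
So (2.4000, 0.2293), (2.5000, f(r_1)), (2.4854, 0) are collinear:
f(r_1) = 0.2293 · (2.5000 − 2.4854) / (2.4000 − 2.4854) = 0.2293 · (0.014600)/(-0.085400) = -0.039201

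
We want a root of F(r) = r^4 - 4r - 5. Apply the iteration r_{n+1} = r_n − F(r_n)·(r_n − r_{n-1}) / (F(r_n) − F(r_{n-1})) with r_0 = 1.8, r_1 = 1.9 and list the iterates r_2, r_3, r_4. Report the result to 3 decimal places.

1.880, 1.881, 1.881

F(1.8) = -1.70240, F(1.9) = 0.43210
r_2 = 1.90000 − 0.43210·(1.90000 − 1.80000) / (0.43210 − (-1.70240)) = 1.90000 − (0.04321)/(2.13450) = 1.87976
F(1.87976) = -0.03352
r_3 = 1.87976 − (-0.03352)·(1.87976 − 1.90000) / (-0.03352 − 0.43210) = 1.87976 − (0.00068)/(-0.46562) = 1.88121
F(1.88121) = -0.00058
r_4 = 1.88121 − (-0.00058)·(1.88121 − 1.87976) / (-0.00058 − (-0.03352)) = 1.88121 − (0.00000)/(0.03293) = 1.88124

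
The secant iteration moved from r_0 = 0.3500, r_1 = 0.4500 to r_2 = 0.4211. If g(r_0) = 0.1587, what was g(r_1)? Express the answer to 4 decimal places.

The secant line through (0.3500, 0.1587) and (0.4500, g(r_1)) crosses zero at r_2 = 0.4211.
So (0.3500, 0.1587), (0.4500, g(r_1)), (0.4211, 0) are collinear:
g(r_1) = 0.1587 · (0.4500 − 0.4211) / (0.3500 − 0.4211) = 0.1587 · (0.028900)/(-0.071100) = -0.064507

-0.0645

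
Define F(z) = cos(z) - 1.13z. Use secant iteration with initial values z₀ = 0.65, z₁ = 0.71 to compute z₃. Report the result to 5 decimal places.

F(0.65) = 0.0615838, F(0.71) = -0.0439381
z₂ = 0.7100000 − (-0.0439381)·(0.7100000 − 0.6500000) / (-0.0439381 − 0.0615838) = 0.7100000 − (-0.0026363)/(-0.1055219) = 0.6850167
F(0.6850167) = 0.0003396
z₃ = 0.6850167 − 0.0003396·(0.6850167 − 0.7100000) / (0.0003396 − (-0.0439381)) = 0.6850167 − (-0.0000085)/(0.0442778) = 0.6852083

0.68521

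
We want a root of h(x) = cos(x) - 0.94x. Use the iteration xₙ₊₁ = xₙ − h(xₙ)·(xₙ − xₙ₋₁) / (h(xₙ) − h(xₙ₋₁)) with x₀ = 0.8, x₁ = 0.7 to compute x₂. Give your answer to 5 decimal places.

0.76590

h(0.8) = -0.0552933, h(0.7) = 0.1068422
x₂ = 0.7000000 − 0.1068422·(0.7000000 − 0.8000000) / (0.1068422 − (-0.0552933)) = 0.7000000 − (-0.0106842)/(0.1621355) = 0.7658969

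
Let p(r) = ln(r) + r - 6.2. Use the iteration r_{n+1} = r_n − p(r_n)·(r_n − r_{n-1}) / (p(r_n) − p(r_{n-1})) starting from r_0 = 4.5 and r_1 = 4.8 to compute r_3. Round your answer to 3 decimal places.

4.661

p(4.5) = -0.19592, p(4.8) = 0.16862
r_2 = 4.80000 − 0.16862·(4.80000 − 4.50000) / (0.16862 − (-0.19592)) = 4.80000 − (0.05058)/(0.36454) = 4.66124
p(4.66124) = 0.00052
r_3 = 4.66124 − 0.00052·(4.66124 − 4.80000) / (0.00052 − 0.16862) = 4.66124 − (-0.00007)/(-0.16810) = 4.66081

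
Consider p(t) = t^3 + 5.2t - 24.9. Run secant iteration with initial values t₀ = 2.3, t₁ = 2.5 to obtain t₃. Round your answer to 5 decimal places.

2.33616

p(2.3) = -0.7730000, p(2.5) = 3.7250000
t₂ = 2.5000000 − 3.7250000·(2.5000000 − 2.3000000) / (3.7250000 − (-0.7730000)) = 2.5000000 − (0.7450000)/(4.4980000) = 2.3343708
p(2.3343708) = -0.0406146
t₃ = 2.3343708 − (-0.0406146)·(2.3343708 − 2.5000000) / (-0.0406146 − 3.7250000) = 2.3343708 − (0.0067270)/(-3.7656146) = 2.3361573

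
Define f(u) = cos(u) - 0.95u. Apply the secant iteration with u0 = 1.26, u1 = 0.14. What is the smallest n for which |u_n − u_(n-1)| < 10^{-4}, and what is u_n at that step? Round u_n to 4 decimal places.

f(1.26) = -0.891183, f(0.14) = 0.857216
u2 = 0.140000 − 0.857216·(-1.120000)/(1.748399) = 0.689121;  |Δ| = 0.549121
f(0.689121) = 0.117141
u3 = 0.689121 − 0.117141·(0.549121)/(-0.740075) = 0.776037;  |Δ| = 0.086916
f(0.776037) = -0.023540
u4 = 0.776037 − (-0.023540)·(0.086916)/(-0.140681) = 0.761493;  |Δ| = 0.014543
f(0.761493) = 0.000388
u5 = 0.761493 − 0.000388·(-0.014543)/(0.023928) = 0.761729;  |Δ| = 0.000236
f(0.761729) = 0.000001
u6 = 0.761729 − 0.000001·(0.000236)/(-0.000387) = 0.761730;  |Δ| = 0.000001
|u6 − u5| = 0.000001 < 10^{-4}

n = 6, u_n = 0.7617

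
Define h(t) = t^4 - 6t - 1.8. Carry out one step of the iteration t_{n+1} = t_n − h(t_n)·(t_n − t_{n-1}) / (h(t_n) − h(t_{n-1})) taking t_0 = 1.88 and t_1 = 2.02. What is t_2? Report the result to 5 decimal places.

h(1.88) = -0.5880166, h(2.02) = 2.7296642
t_2 = 2.0200000 − 2.7296642·(2.0200000 − 1.8800000) / (2.7296642 − (-0.5880166)) = 2.0200000 − (0.3821530)/(3.3176808) = 1.9048132

1.90481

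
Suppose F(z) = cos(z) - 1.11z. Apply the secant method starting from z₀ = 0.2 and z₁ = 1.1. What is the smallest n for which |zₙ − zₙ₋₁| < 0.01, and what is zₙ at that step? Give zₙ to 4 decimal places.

F(0.2) = 0.758067, F(1.1) = -0.767404
z₂ = 1.100000 − (-0.767404)·(0.900000)/(-1.525470) = 0.647246;  |Δ| = 0.452754
F(0.647246) = 0.079305
z₃ = 0.647246 − 0.079305·(-0.452754)/(0.846709) = 0.689652;  |Δ| = 0.042406
F(0.689652) = 0.005954
z₄ = 0.689652 − 0.005954·(0.042406)/(-0.073351) = 0.693094;  |Δ| = 0.003442
|z₄ − z₃| = 0.003442 < 0.01

n = 4, zₙ = 0.6931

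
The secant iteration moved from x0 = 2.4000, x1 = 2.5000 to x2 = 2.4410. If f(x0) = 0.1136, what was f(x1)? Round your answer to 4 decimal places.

-0.1635

The secant line through (2.4000, 0.1136) and (2.5000, f(x1)) crosses zero at x2 = 2.4410.
So (2.4000, 0.1136), (2.5000, f(x1)), (2.4410, 0) are collinear:
f(x1) = 0.1136 · (2.5000 − 2.4410) / (2.4000 − 2.4410) = 0.1136 · (0.059000)/(-0.041000) = -0.163473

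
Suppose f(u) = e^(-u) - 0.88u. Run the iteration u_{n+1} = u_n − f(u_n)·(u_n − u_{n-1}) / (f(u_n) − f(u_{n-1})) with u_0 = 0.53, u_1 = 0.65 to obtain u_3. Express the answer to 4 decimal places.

f(0.53) = 0.122205, f(0.65) = -0.049954
u_2 = 0.650000 − (-0.049954)·(0.650000 − 0.530000) / (-0.049954 − 0.122205) = 0.650000 − (-0.005995)/(-0.172159) = 0.615180
f(0.615180) = -0.000815
u_3 = 0.615180 − (-0.000815)·(0.615180 − 0.650000) / (-0.000815 − (-0.049954)) = 0.615180 − (0.000028)/(0.049139) = 0.614603

0.6146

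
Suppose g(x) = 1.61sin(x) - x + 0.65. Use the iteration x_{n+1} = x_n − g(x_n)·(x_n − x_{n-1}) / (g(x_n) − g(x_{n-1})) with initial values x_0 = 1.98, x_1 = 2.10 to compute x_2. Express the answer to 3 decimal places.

g(1.98) = 0.14708, g(2.10) = -0.06023
x_2 = 2.10000 − (-0.06023)·(2.10000 − 1.98000) / (-0.06023 − 0.14708) = 2.10000 − (-0.00723)/(-0.20731) = 2.06513

2.065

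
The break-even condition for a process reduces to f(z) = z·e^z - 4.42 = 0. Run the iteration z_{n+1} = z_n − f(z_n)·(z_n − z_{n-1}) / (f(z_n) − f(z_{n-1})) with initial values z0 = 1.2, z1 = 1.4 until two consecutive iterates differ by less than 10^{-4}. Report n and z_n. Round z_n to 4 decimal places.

n = 5, z_n = 1.2572

f(1.2) = -0.435860, f(1.4) = 1.257280
z2 = 1.400000 − 1.257280·(0.200000)/(1.693140) = 1.251485;  |Δ| = 0.148515
f(1.251485) = -0.045394
z3 = 1.251485 − (-0.045394)·(-0.148515)/(-1.302674) = 1.256661;  |Δ| = 0.005175
f(1.256661) = -0.004511
z4 = 1.256661 − (-0.004511)·(0.005175)/(0.040882) = 1.257232;  |Δ| = 0.000571
f(1.257232) = 0.000019
z5 = 1.257232 − 0.000019·(0.000571)/(0.004530) = 1.257229;  |Δ| = 0.000002
|z5 − z4| = 0.000002 < 10^{-4}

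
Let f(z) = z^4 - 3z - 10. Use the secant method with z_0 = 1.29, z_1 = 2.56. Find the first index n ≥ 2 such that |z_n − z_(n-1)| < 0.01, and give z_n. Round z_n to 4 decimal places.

n = 6, z_n = 1.9998

f(1.29) = -11.100771, f(2.56) = 25.269673
z_2 = 2.560000 − 25.269673·(1.270000)/(36.370444) = 1.677622;  |Δ| = 0.882378
f(1.677622) = -7.111933
z_3 = 1.677622 − (-7.111933)·(-0.882378)/(-32.381606) = 1.871418;  |Δ| = 0.193796
f(1.871418) = -3.348823
z_4 = 1.871418 − (-3.348823)·(0.193796)/(3.763110) = 2.043878;  |Δ| = 0.172460
f(2.043878) = 1.319345
z_5 = 2.043878 − 1.319345·(0.172460)/(4.668168) = 1.995136;  |Δ| = 0.048742
f(1.995136) = -0.140485
z_6 = 1.995136 − (-0.140485)·(-0.048742)/(-1.459830) = 1.999827;  |Δ| = 0.004691
|z_6 − z_5| = 0.004691 < 0.01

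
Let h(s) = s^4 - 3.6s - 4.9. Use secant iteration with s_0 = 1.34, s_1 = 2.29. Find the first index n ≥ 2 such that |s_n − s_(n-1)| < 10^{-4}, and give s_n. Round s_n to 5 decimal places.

h(1.34) = -6.4998206, h(2.29) = 14.3565848
s_2 = 2.2900000 − 14.3565848·(0.9500000)/(20.8564055) = 1.6360639;  |Δ| = 0.6539361
h(1.6360639) = -3.6250793
s_3 = 1.6360639 − (-3.6250793)·(-0.6539361)/(-17.9816642) = 1.7678966;  |Δ| = 0.1318326
h(1.7678966) = -1.4959381
s_4 = 1.7678966 − (-1.4959381)·(0.1318326)/(2.1291412) = 1.8605224;  |Δ| = 0.0926258
h(1.8605224) = 0.3844034
s_5 = 1.8605224 − 0.3844034·(0.0926258)/(1.8803415) = 1.8415866;  |Δ| = 0.0189358
h(1.8415866) = -0.0278374
s_6 = 1.8415866 − (-0.0278374)·(-0.0189358)/(-0.4122407) = 1.8428653;  |Δ| = 0.0012787
h(1.8428653) = -0.0004628
s_7 = 1.8428653 − (-0.0004628)·(0.0012787)/(0.0273746) = 1.8428869;  |Δ| = 0.0000216
|s_7 − s_6| = 0.0000216 < 10^{-4}

n = 7, s_n = 1.84289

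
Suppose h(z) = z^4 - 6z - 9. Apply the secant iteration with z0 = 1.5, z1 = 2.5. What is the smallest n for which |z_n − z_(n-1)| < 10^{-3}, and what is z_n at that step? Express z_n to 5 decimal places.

n = 6, z_n = 2.16557

h(1.5) = -12.9375000, h(2.5) = 15.0625000
z2 = 2.5000000 − 15.0625000·(1.0000000)/(28.0000000) = 1.9620536;  |Δ| = 0.5379464
h(1.9620536) = -5.9524838
z3 = 1.9620536 − (-5.9524838)·(-0.5379464)/(-21.0149838) = 2.1144266;  |Δ| = 0.1523731
h(2.1144266) = -1.6985073
z4 = 2.1144266 − (-1.6985073)·(0.1523731)/(4.2539765) = 2.1752654;  |Δ| = 0.0608388
h(2.1752654) = 0.3381460
z5 = 2.1752654 − 0.3381460·(0.0608388)/(2.0366532) = 2.1651643;  |Δ| = 0.0101011
h(2.1651643) = -0.0142363
z6 = 2.1651643 − (-0.0142363)·(-0.0101011)/(-0.3523822) = 2.1655724;  |Δ| = 0.0004081
|z6 − z5| = 0.0004081 < 10^{-3}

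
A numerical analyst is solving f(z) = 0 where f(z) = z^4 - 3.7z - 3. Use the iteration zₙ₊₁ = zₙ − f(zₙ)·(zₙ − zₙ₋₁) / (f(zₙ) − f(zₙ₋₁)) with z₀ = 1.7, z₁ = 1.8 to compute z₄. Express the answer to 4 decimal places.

1.7554

f(1.7) = -0.937900, f(1.8) = 0.837600
z₂ = 1.800000 − 0.837600·(1.800000 − 1.700000) / (0.837600 − (-0.937900)) = 1.800000 − (0.083760)/(1.775500) = 1.752825
f(1.752825) = -0.045846
z₃ = 1.752825 − (-0.045846)·(1.752825 − 1.800000) / (-0.045846 − 0.837600) = 1.752825 − (0.002163)/(-0.883446) = 1.755273
f(1.755273) = -0.002057
z₄ = 1.755273 − (-0.002057)·(1.755273 − 1.752825) / (-0.002057 − (-0.045846)) = 1.755273 − (-0.000005)/(0.043790) = 1.755388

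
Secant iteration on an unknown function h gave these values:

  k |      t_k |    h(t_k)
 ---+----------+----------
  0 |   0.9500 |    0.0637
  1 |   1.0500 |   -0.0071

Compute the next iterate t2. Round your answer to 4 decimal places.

t2 = 1.0500 − (-0.0071)·(1.0500 − 0.9500) / (-0.0071 − 0.0637)
   = 1.0500 − (-0.000710)/(-0.070800) = 1.039972

1.0400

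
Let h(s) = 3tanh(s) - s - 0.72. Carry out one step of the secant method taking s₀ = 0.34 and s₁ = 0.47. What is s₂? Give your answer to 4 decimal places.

h(0.34) = -0.077568, h(0.47) = 0.124598
s₂ = 0.470000 − 0.124598·(0.470000 − 0.340000) / (0.124598 − (-0.077568)) = 0.470000 − (0.016198)/(0.202166) = 0.389879

0.3899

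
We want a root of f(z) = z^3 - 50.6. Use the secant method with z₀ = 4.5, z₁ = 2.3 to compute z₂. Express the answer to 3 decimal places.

3.371

f(4.5) = 40.52500, f(2.3) = -38.43300
z₂ = 2.30000 − (-38.43300)·(2.30000 − 4.50000) / (-38.43300 − 40.52500) = 2.30000 − (84.55260)/(-78.95800) = 3.37086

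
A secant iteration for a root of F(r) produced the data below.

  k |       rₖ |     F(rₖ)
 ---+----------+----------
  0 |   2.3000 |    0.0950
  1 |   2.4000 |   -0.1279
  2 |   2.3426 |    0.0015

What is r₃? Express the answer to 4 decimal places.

2.3433

r₃ = 2.3426 − 0.0015·(2.3426 − 2.4000) / (0.0015 − (-0.1279))
   = 2.3426 − (-0.000086)/(0.129400) = 2.343265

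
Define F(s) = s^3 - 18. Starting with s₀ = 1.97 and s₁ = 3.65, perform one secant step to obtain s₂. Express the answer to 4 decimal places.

F(1.97) = -10.354627, F(3.65) = 30.627125
s₂ = 3.650000 − 30.627125·(3.650000 − 1.970000) / (30.627125 − (-10.354627)) = 3.650000 − (51.453570)/(40.981752) = 2.394476

2.3945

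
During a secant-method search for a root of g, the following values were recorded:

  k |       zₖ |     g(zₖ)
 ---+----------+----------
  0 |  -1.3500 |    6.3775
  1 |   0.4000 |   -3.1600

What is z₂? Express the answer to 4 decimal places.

z₂ = 0.4000 − (-3.1600)·(0.4000 − (-1.3500)) / (-3.1600 − 6.3775)
   = 0.4000 − (-5.530000)/(-9.537500) = -0.179817

-0.1798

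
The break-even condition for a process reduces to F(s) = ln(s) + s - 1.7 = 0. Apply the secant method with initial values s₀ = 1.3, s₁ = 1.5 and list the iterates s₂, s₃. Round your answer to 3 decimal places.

F(1.3) = -0.13764, F(1.5) = 0.20547
s₂ = 1.50000 − 0.20547·(1.50000 − 1.30000) / (0.20547 − (-0.13764)) = 1.50000 − (0.04109)/(0.34310) = 1.38023
F(1.38023) = 0.00248
s₃ = 1.38023 − 0.00248·(1.38023 − 1.50000) / (0.00248 − 0.20547) = 1.38023 − (-0.00030)/(-0.20298) = 1.37877

1.380, 1.379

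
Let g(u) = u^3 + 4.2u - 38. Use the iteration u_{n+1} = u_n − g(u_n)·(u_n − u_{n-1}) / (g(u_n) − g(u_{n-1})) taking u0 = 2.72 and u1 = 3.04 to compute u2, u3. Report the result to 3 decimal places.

2.942, 2.948

g(2.72) = -6.45235, g(3.04) = 2.86246
u2 = 3.04000 − 2.86246·(3.04000 − 2.72000) / (2.86246 − (-6.45235)) = 3.04000 − (0.91599)/(9.31482) = 2.94166
g(2.94166) = -0.18968
u3 = 2.94166 − (-0.18968)·(2.94166 − 3.04000) / (-0.18968 − 2.86246) = 2.94166 − (0.01865)/(-3.05214) = 2.94777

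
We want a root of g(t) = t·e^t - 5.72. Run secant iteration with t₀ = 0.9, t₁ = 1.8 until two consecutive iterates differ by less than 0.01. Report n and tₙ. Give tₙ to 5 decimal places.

g(0.9) = -3.5063572, g(1.8) = 5.1693654
t₂ = 1.8000000 − 5.1693654·(0.9000000)/(8.6757226) = 1.2637416;  |Δ| = 0.5362584
g(1.2637416) = -1.2480771
t₃ = 1.2637416 − (-1.2480771)·(-0.5362584)/(-6.4174425) = 1.3680342;  |Δ| = 0.1042926
g(1.3680342) = -0.3468782
t₄ = 1.3680342 − (-0.3468782)·(0.1042926)/(0.9011989) = 1.4081772;  |Δ| = 0.0401430
g(1.4081772) = 0.0373274
t₅ = 1.4081772 − 0.0373274·(0.0401430)/(0.3842056) = 1.4042772;  |Δ| = 0.0039001
|t₅ − t₄| = 0.0039001 < 0.01

n = 5, tₙ = 1.40428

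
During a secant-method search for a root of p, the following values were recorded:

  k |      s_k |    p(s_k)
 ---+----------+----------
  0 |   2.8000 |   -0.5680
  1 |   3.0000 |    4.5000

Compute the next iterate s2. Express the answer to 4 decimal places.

2.8224

s2 = 3.0000 − 4.5000·(3.0000 − 2.8000) / (4.5000 − (-0.5680))
   = 3.0000 − (0.900000)/(5.068000) = 2.822415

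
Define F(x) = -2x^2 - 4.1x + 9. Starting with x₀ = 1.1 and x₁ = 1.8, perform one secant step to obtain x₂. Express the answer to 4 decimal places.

1.3091

F(1.1) = 2.070000, F(1.8) = -4.860000
x₂ = 1.800000 − (-4.860000)·(1.800000 − 1.100000) / (-4.860000 − 2.070000) = 1.800000 − (-3.402000)/(-6.930000) = 1.309091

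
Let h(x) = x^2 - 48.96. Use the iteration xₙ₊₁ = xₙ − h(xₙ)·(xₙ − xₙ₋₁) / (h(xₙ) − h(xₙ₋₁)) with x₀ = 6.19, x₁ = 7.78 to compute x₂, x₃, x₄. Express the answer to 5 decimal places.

6.95191, 6.99474, 6.99715

h(6.19) = -10.6439000, h(7.78) = 11.5684000
x₂ = 7.7800000 − 11.5684000·(7.7800000 − 6.1900000) / (11.5684000 − (-10.6439000)) = 7.7800000 − (18.3937560)/(22.2123000) = 6.9519112
h(6.9519112) = -0.6309301
x₃ = 6.9519112 − (-0.6309301)·(6.9519112 − 7.7800000) / (-0.6309301 − 11.5684000) = 6.9519112 − (0.5224662)/(-12.1993301) = 6.9947387
h(6.9947387) = -0.0336307
x₄ = 6.9947387 − (-0.0336307)·(6.9947387 − 6.9519112) / (-0.0336307 − (-0.6309301)) = 6.9947387 − (-0.0014403)/(0.5972994) = 6.9971501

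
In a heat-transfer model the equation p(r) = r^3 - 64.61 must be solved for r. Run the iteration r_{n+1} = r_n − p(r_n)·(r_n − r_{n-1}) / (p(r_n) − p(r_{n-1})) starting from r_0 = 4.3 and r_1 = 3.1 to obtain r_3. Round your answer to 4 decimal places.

p(4.3) = 14.897000, p(3.1) = -34.819000
r_2 = 3.100000 − (-34.819000)·(3.100000 − 4.300000) / (-34.819000 − 14.897000) = 3.100000 − (41.782800)/(-49.716000) = 3.940430
p(3.940430) = -3.427005
r_3 = 3.940430 − (-3.427005)·(3.940430 − 3.100000) / (-3.427005 − (-34.819000)) = 3.940430 − (-2.880157)/(31.391995) = 4.032178

4.0322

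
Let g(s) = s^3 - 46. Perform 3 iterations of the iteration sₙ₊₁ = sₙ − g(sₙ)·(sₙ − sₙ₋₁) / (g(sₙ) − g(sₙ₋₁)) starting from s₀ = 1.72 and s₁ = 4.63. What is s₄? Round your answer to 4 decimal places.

g(1.72) = -40.911552, g(4.63) = 53.252847
s₂ = 4.630000 − 53.252847·(4.630000 − 1.720000) / (53.252847 − (-40.911552)) = 4.630000 − (154.965785)/(94.164399) = 2.984306
g(2.984306) = -19.421525
s₃ = 2.984306 − (-19.421525)·(2.984306 − 4.630000) / (-19.421525 − 53.252847) = 2.984306 − (31.961886)/(-72.674372) = 3.424102
g(3.424102) = -5.854208
s₄ = 3.424102 − (-5.854208)·(3.424102 − 2.984306) / (-5.854208 − (-19.421525)) = 3.424102 − (-2.574657)/(13.567316) = 3.613871

3.6139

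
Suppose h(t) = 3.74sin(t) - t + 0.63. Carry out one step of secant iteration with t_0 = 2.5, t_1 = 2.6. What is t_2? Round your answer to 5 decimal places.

2.58976

h(2.5) = 0.3682858, h(2.6) = -0.0420249
t_2 = 2.6000000 − (-0.0420249)·(2.6000000 − 2.5000000) / (-0.0420249 − 0.3682858) = 2.6000000 − (-0.0042025)/(-0.4103107) = 2.5897578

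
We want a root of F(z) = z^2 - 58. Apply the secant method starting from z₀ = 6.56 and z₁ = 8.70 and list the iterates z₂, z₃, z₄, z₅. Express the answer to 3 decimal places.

F(6.56) = -14.96640, F(8.70) = 17.69000
z₂ = 8.70000 − 17.69000·(8.70000 − 6.56000) / (17.69000 − (-14.96640)) = 8.70000 − (37.85660)/(32.65640) = 7.54076
F(7.54076) = -1.13694
z₃ = 7.54076 − (-1.13694)·(7.54076 − 8.70000) / (-1.13694 − 17.69000) = 7.54076 − (1.31798)/(-18.82694) = 7.61077
F(7.61077) = -0.07625
z₄ = 7.61077 − (-0.07625)·(7.61077 − 7.54076) / (-0.07625 − (-1.13694)) = 7.61077 − (-0.00534)/(1.06068) = 7.61580
F(7.61580) = 0.00038
z₅ = 7.61580 − 0.00038·(7.61580 − 7.61077) / (0.00038 − (-0.07625)) = 7.61580 − (0.00000)/(0.07663) = 7.61577

7.541, 7.611, 7.616, 7.616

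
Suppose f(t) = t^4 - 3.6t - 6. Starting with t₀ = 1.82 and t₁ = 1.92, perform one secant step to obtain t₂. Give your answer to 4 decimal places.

1.8900

f(1.82) = -1.580006, f(1.92) = 0.677545
t₂ = 1.920000 − 0.677545·(1.920000 − 1.820000) / (0.677545 − (-1.580006)) = 1.920000 − (0.067754)/(2.257551) = 1.889988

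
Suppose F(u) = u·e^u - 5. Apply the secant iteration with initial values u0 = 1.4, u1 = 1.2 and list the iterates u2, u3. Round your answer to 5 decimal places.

F(1.4) = 0.6772800, F(1.2) = -1.0158597
u2 = 1.2000000 − (-1.0158597)·(1.2000000 − 1.4000000) / (-1.0158597 − 0.6772800) = 1.2000000 − (0.2031719)/(-1.6931396) = 1.3199972
F(1.3199972) = -0.0587085
u3 = 1.3199972 − (-0.0587085)·(1.3199972 − 1.2000000) / (-0.0587085 − (-1.0158597)) = 1.3199972 − (-0.0070449)/(0.9571512) = 1.3273574

1.32000, 1.32736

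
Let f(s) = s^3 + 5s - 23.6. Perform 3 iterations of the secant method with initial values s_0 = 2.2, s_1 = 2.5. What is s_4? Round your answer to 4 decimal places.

f(2.2) = -1.952000, f(2.5) = 4.525000
s_2 = 2.500000 − 4.525000·(2.500000 − 2.200000) / (4.525000 − (-1.952000)) = 2.500000 − (1.357500)/(6.477000) = 2.290412
f(2.290412) = -0.132463
s_3 = 2.290412 − (-0.132463)·(2.290412 − 2.500000) / (-0.132463 − 4.525000) = 2.290412 − (0.027763)/(-4.657463) = 2.296373
f(2.296373) = -0.008602
s_4 = 2.296373 − (-0.008602)·(2.296373 − 2.290412) / (-0.008602 − (-0.132463)) = 2.296373 − (-0.000051)/(0.123861) = 2.296787

2.2968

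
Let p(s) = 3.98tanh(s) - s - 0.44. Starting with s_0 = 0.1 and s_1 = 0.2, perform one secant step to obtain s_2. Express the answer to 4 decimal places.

0.1496

p(0.1) = -0.143321, p(0.2) = 0.145554
s_2 = 0.200000 − 0.145554·(0.200000 − 0.100000) / (0.145554 − (-0.143321)) = 0.200000 − (0.014555)/(0.288875) = 0.149614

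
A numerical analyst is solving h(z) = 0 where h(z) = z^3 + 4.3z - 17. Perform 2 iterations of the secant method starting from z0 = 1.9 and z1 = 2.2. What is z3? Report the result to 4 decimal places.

2.0238

h(1.9) = -1.971000, h(2.2) = 3.108000
z2 = 2.200000 − 3.108000·(2.200000 − 1.900000) / (3.108000 − (-1.971000)) = 2.200000 − (0.932400)/(5.079000) = 2.016421
h(2.016421) = -0.130723
z3 = 2.016421 − (-0.130723)·(2.016421 − 2.200000) / (-0.130723 − 3.108000) = 2.016421 − (0.023998)/(-3.238723) = 2.023830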